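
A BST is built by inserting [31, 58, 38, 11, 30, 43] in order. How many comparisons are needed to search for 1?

Search path for 1: 31 -> 11
Found: False
Comparisons: 2


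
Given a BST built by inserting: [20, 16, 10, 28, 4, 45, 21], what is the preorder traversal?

Tree insertion order: [20, 16, 10, 28, 4, 45, 21]
Tree (level-order array): [20, 16, 28, 10, None, 21, 45, 4]
Preorder traversal: [20, 16, 10, 4, 28, 21, 45]


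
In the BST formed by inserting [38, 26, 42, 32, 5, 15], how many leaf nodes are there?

Tree built from: [38, 26, 42, 32, 5, 15]
Tree (level-order array): [38, 26, 42, 5, 32, None, None, None, 15]
Rule: A leaf has 0 children.
Per-node child counts:
  node 38: 2 child(ren)
  node 26: 2 child(ren)
  node 5: 1 child(ren)
  node 15: 0 child(ren)
  node 32: 0 child(ren)
  node 42: 0 child(ren)
Matching nodes: [15, 32, 42]
Count of leaf nodes: 3


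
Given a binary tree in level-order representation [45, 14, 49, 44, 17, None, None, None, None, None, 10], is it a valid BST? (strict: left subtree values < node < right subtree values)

Level-order array: [45, 14, 49, 44, 17, None, None, None, None, None, 10]
Validate using subtree bounds (lo, hi): at each node, require lo < value < hi,
then recurse left with hi=value and right with lo=value.
Preorder trace (stopping at first violation):
  at node 45 with bounds (-inf, +inf): OK
  at node 14 with bounds (-inf, 45): OK
  at node 44 with bounds (-inf, 14): VIOLATION
Node 44 violates its bound: not (-inf < 44 < 14).
Result: Not a valid BST


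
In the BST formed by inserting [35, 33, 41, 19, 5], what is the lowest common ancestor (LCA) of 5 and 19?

Tree insertion order: [35, 33, 41, 19, 5]
Tree (level-order array): [35, 33, 41, 19, None, None, None, 5]
In a BST, the LCA of p=5, q=19 is the first node v on the
root-to-leaf path with p <= v <= q (go left if both < v, right if both > v).
Walk from root:
  at 35: both 5 and 19 < 35, go left
  at 33: both 5 and 19 < 33, go left
  at 19: 5 <= 19 <= 19, this is the LCA
LCA = 19


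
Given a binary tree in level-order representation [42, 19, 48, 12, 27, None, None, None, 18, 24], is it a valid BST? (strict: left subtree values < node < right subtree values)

Level-order array: [42, 19, 48, 12, 27, None, None, None, 18, 24]
Validate using subtree bounds (lo, hi): at each node, require lo < value < hi,
then recurse left with hi=value and right with lo=value.
Preorder trace (stopping at first violation):
  at node 42 with bounds (-inf, +inf): OK
  at node 19 with bounds (-inf, 42): OK
  at node 12 with bounds (-inf, 19): OK
  at node 18 with bounds (12, 19): OK
  at node 27 with bounds (19, 42): OK
  at node 24 with bounds (19, 27): OK
  at node 48 with bounds (42, +inf): OK
No violation found at any node.
Result: Valid BST


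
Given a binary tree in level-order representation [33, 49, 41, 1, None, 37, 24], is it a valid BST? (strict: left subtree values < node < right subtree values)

Level-order array: [33, 49, 41, 1, None, 37, 24]
Validate using subtree bounds (lo, hi): at each node, require lo < value < hi,
then recurse left with hi=value and right with lo=value.
Preorder trace (stopping at first violation):
  at node 33 with bounds (-inf, +inf): OK
  at node 49 with bounds (-inf, 33): VIOLATION
Node 49 violates its bound: not (-inf < 49 < 33).
Result: Not a valid BST


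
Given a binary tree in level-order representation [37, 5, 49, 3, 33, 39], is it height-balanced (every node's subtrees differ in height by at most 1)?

Tree (level-order array): [37, 5, 49, 3, 33, 39]
Definition: a tree is height-balanced if, at every node, |h(left) - h(right)| <= 1 (empty subtree has height -1).
Bottom-up per-node check:
  node 3: h_left=-1, h_right=-1, diff=0 [OK], height=0
  node 33: h_left=-1, h_right=-1, diff=0 [OK], height=0
  node 5: h_left=0, h_right=0, diff=0 [OK], height=1
  node 39: h_left=-1, h_right=-1, diff=0 [OK], height=0
  node 49: h_left=0, h_right=-1, diff=1 [OK], height=1
  node 37: h_left=1, h_right=1, diff=0 [OK], height=2
All nodes satisfy the balance condition.
Result: Balanced


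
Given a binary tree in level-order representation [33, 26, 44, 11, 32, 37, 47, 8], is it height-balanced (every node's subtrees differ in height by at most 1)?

Tree (level-order array): [33, 26, 44, 11, 32, 37, 47, 8]
Definition: a tree is height-balanced if, at every node, |h(left) - h(right)| <= 1 (empty subtree has height -1).
Bottom-up per-node check:
  node 8: h_left=-1, h_right=-1, diff=0 [OK], height=0
  node 11: h_left=0, h_right=-1, diff=1 [OK], height=1
  node 32: h_left=-1, h_right=-1, diff=0 [OK], height=0
  node 26: h_left=1, h_right=0, diff=1 [OK], height=2
  node 37: h_left=-1, h_right=-1, diff=0 [OK], height=0
  node 47: h_left=-1, h_right=-1, diff=0 [OK], height=0
  node 44: h_left=0, h_right=0, diff=0 [OK], height=1
  node 33: h_left=2, h_right=1, diff=1 [OK], height=3
All nodes satisfy the balance condition.
Result: Balanced


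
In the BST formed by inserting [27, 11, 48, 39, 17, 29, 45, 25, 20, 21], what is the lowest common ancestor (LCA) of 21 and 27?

Tree insertion order: [27, 11, 48, 39, 17, 29, 45, 25, 20, 21]
Tree (level-order array): [27, 11, 48, None, 17, 39, None, None, 25, 29, 45, 20, None, None, None, None, None, None, 21]
In a BST, the LCA of p=21, q=27 is the first node v on the
root-to-leaf path with p <= v <= q (go left if both < v, right if both > v).
Walk from root:
  at 27: 21 <= 27 <= 27, this is the LCA
LCA = 27


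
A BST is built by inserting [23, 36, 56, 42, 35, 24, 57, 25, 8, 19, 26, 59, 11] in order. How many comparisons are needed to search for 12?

Search path for 12: 23 -> 8 -> 19 -> 11
Found: False
Comparisons: 4


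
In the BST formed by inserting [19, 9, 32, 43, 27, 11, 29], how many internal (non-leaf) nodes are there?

Tree built from: [19, 9, 32, 43, 27, 11, 29]
Tree (level-order array): [19, 9, 32, None, 11, 27, 43, None, None, None, 29]
Rule: An internal node has at least one child.
Per-node child counts:
  node 19: 2 child(ren)
  node 9: 1 child(ren)
  node 11: 0 child(ren)
  node 32: 2 child(ren)
  node 27: 1 child(ren)
  node 29: 0 child(ren)
  node 43: 0 child(ren)
Matching nodes: [19, 9, 32, 27]
Count of internal (non-leaf) nodes: 4


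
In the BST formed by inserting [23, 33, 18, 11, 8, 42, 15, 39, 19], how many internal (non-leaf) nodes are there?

Tree built from: [23, 33, 18, 11, 8, 42, 15, 39, 19]
Tree (level-order array): [23, 18, 33, 11, 19, None, 42, 8, 15, None, None, 39]
Rule: An internal node has at least one child.
Per-node child counts:
  node 23: 2 child(ren)
  node 18: 2 child(ren)
  node 11: 2 child(ren)
  node 8: 0 child(ren)
  node 15: 0 child(ren)
  node 19: 0 child(ren)
  node 33: 1 child(ren)
  node 42: 1 child(ren)
  node 39: 0 child(ren)
Matching nodes: [23, 18, 11, 33, 42]
Count of internal (non-leaf) nodes: 5


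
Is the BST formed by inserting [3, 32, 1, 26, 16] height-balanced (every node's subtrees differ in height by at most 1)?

Tree (level-order array): [3, 1, 32, None, None, 26, None, 16]
Definition: a tree is height-balanced if, at every node, |h(left) - h(right)| <= 1 (empty subtree has height -1).
Bottom-up per-node check:
  node 1: h_left=-1, h_right=-1, diff=0 [OK], height=0
  node 16: h_left=-1, h_right=-1, diff=0 [OK], height=0
  node 26: h_left=0, h_right=-1, diff=1 [OK], height=1
  node 32: h_left=1, h_right=-1, diff=2 [FAIL (|1--1|=2 > 1)], height=2
  node 3: h_left=0, h_right=2, diff=2 [FAIL (|0-2|=2 > 1)], height=3
Node 32 violates the condition: |1 - -1| = 2 > 1.
Result: Not balanced


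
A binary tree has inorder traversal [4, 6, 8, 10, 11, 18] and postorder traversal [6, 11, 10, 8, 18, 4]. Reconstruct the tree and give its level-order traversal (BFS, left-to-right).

Inorder:   [4, 6, 8, 10, 11, 18]
Postorder: [6, 11, 10, 8, 18, 4]
Algorithm: postorder visits root last, so walk postorder right-to-left;
each value is the root of the current inorder slice — split it at that
value, recurse on the right subtree first, then the left.
Recursive splits:
  root=4; inorder splits into left=[], right=[6, 8, 10, 11, 18]
  root=18; inorder splits into left=[6, 8, 10, 11], right=[]
  root=8; inorder splits into left=[6], right=[10, 11]
  root=10; inorder splits into left=[], right=[11]
  root=11; inorder splits into left=[], right=[]
  root=6; inorder splits into left=[], right=[]
Reconstructed level-order: [4, 18, 8, 6, 10, 11]


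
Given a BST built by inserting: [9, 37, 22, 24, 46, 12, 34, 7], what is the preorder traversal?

Tree insertion order: [9, 37, 22, 24, 46, 12, 34, 7]
Tree (level-order array): [9, 7, 37, None, None, 22, 46, 12, 24, None, None, None, None, None, 34]
Preorder traversal: [9, 7, 37, 22, 12, 24, 34, 46]


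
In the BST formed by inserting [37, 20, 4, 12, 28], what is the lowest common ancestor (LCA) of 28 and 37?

Tree insertion order: [37, 20, 4, 12, 28]
Tree (level-order array): [37, 20, None, 4, 28, None, 12]
In a BST, the LCA of p=28, q=37 is the first node v on the
root-to-leaf path with p <= v <= q (go left if both < v, right if both > v).
Walk from root:
  at 37: 28 <= 37 <= 37, this is the LCA
LCA = 37


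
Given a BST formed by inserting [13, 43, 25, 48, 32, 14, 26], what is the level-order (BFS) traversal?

Tree insertion order: [13, 43, 25, 48, 32, 14, 26]
Tree (level-order array): [13, None, 43, 25, 48, 14, 32, None, None, None, None, 26]
BFS from the root, enqueuing left then right child of each popped node:
  queue [13] -> pop 13, enqueue [43], visited so far: [13]
  queue [43] -> pop 43, enqueue [25, 48], visited so far: [13, 43]
  queue [25, 48] -> pop 25, enqueue [14, 32], visited so far: [13, 43, 25]
  queue [48, 14, 32] -> pop 48, enqueue [none], visited so far: [13, 43, 25, 48]
  queue [14, 32] -> pop 14, enqueue [none], visited so far: [13, 43, 25, 48, 14]
  queue [32] -> pop 32, enqueue [26], visited so far: [13, 43, 25, 48, 14, 32]
  queue [26] -> pop 26, enqueue [none], visited so far: [13, 43, 25, 48, 14, 32, 26]
Result: [13, 43, 25, 48, 14, 32, 26]


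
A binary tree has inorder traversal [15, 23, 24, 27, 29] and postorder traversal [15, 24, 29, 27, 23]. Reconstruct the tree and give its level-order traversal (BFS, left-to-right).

Inorder:   [15, 23, 24, 27, 29]
Postorder: [15, 24, 29, 27, 23]
Algorithm: postorder visits root last, so walk postorder right-to-left;
each value is the root of the current inorder slice — split it at that
value, recurse on the right subtree first, then the left.
Recursive splits:
  root=23; inorder splits into left=[15], right=[24, 27, 29]
  root=27; inorder splits into left=[24], right=[29]
  root=29; inorder splits into left=[], right=[]
  root=24; inorder splits into left=[], right=[]
  root=15; inorder splits into left=[], right=[]
Reconstructed level-order: [23, 15, 27, 24, 29]


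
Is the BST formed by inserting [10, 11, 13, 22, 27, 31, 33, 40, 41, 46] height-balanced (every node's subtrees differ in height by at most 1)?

Tree (level-order array): [10, None, 11, None, 13, None, 22, None, 27, None, 31, None, 33, None, 40, None, 41, None, 46]
Definition: a tree is height-balanced if, at every node, |h(left) - h(right)| <= 1 (empty subtree has height -1).
Bottom-up per-node check:
  node 46: h_left=-1, h_right=-1, diff=0 [OK], height=0
  node 41: h_left=-1, h_right=0, diff=1 [OK], height=1
  node 40: h_left=-1, h_right=1, diff=2 [FAIL (|-1-1|=2 > 1)], height=2
  node 33: h_left=-1, h_right=2, diff=3 [FAIL (|-1-2|=3 > 1)], height=3
  node 31: h_left=-1, h_right=3, diff=4 [FAIL (|-1-3|=4 > 1)], height=4
  node 27: h_left=-1, h_right=4, diff=5 [FAIL (|-1-4|=5 > 1)], height=5
  node 22: h_left=-1, h_right=5, diff=6 [FAIL (|-1-5|=6 > 1)], height=6
  node 13: h_left=-1, h_right=6, diff=7 [FAIL (|-1-6|=7 > 1)], height=7
  node 11: h_left=-1, h_right=7, diff=8 [FAIL (|-1-7|=8 > 1)], height=8
  node 10: h_left=-1, h_right=8, diff=9 [FAIL (|-1-8|=9 > 1)], height=9
Node 40 violates the condition: |-1 - 1| = 2 > 1.
Result: Not balanced


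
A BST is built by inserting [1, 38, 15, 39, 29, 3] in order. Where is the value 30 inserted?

Starting tree (level order): [1, None, 38, 15, 39, 3, 29]
Insertion path: 1 -> 38 -> 15 -> 29
Result: insert 30 as right child of 29
Final tree (level order): [1, None, 38, 15, 39, 3, 29, None, None, None, None, None, 30]


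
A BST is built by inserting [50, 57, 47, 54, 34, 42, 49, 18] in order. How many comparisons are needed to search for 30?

Search path for 30: 50 -> 47 -> 34 -> 18
Found: False
Comparisons: 4


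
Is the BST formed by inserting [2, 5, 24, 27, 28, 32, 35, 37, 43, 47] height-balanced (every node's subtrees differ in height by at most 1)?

Tree (level-order array): [2, None, 5, None, 24, None, 27, None, 28, None, 32, None, 35, None, 37, None, 43, None, 47]
Definition: a tree is height-balanced if, at every node, |h(left) - h(right)| <= 1 (empty subtree has height -1).
Bottom-up per-node check:
  node 47: h_left=-1, h_right=-1, diff=0 [OK], height=0
  node 43: h_left=-1, h_right=0, diff=1 [OK], height=1
  node 37: h_left=-1, h_right=1, diff=2 [FAIL (|-1-1|=2 > 1)], height=2
  node 35: h_left=-1, h_right=2, diff=3 [FAIL (|-1-2|=3 > 1)], height=3
  node 32: h_left=-1, h_right=3, diff=4 [FAIL (|-1-3|=4 > 1)], height=4
  node 28: h_left=-1, h_right=4, diff=5 [FAIL (|-1-4|=5 > 1)], height=5
  node 27: h_left=-1, h_right=5, diff=6 [FAIL (|-1-5|=6 > 1)], height=6
  node 24: h_left=-1, h_right=6, diff=7 [FAIL (|-1-6|=7 > 1)], height=7
  node 5: h_left=-1, h_right=7, diff=8 [FAIL (|-1-7|=8 > 1)], height=8
  node 2: h_left=-1, h_right=8, diff=9 [FAIL (|-1-8|=9 > 1)], height=9
Node 37 violates the condition: |-1 - 1| = 2 > 1.
Result: Not balanced


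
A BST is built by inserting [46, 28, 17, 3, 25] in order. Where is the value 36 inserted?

Starting tree (level order): [46, 28, None, 17, None, 3, 25]
Insertion path: 46 -> 28
Result: insert 36 as right child of 28
Final tree (level order): [46, 28, None, 17, 36, 3, 25]


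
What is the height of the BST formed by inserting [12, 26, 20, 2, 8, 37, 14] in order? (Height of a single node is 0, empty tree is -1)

Insertion order: [12, 26, 20, 2, 8, 37, 14]
Tree (level-order array): [12, 2, 26, None, 8, 20, 37, None, None, 14]
Compute height bottom-up (empty subtree = -1):
  height(8) = 1 + max(-1, -1) = 0
  height(2) = 1 + max(-1, 0) = 1
  height(14) = 1 + max(-1, -1) = 0
  height(20) = 1 + max(0, -1) = 1
  height(37) = 1 + max(-1, -1) = 0
  height(26) = 1 + max(1, 0) = 2
  height(12) = 1 + max(1, 2) = 3
Height = 3


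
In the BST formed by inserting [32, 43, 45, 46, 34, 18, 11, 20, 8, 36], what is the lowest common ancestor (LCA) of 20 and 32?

Tree insertion order: [32, 43, 45, 46, 34, 18, 11, 20, 8, 36]
Tree (level-order array): [32, 18, 43, 11, 20, 34, 45, 8, None, None, None, None, 36, None, 46]
In a BST, the LCA of p=20, q=32 is the first node v on the
root-to-leaf path with p <= v <= q (go left if both < v, right if both > v).
Walk from root:
  at 32: 20 <= 32 <= 32, this is the LCA
LCA = 32


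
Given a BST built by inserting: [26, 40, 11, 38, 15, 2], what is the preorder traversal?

Tree insertion order: [26, 40, 11, 38, 15, 2]
Tree (level-order array): [26, 11, 40, 2, 15, 38]
Preorder traversal: [26, 11, 2, 15, 40, 38]


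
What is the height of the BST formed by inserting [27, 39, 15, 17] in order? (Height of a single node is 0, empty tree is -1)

Insertion order: [27, 39, 15, 17]
Tree (level-order array): [27, 15, 39, None, 17]
Compute height bottom-up (empty subtree = -1):
  height(17) = 1 + max(-1, -1) = 0
  height(15) = 1 + max(-1, 0) = 1
  height(39) = 1 + max(-1, -1) = 0
  height(27) = 1 + max(1, 0) = 2
Height = 2


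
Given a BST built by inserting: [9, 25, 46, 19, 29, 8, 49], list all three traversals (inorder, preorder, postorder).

Tree insertion order: [9, 25, 46, 19, 29, 8, 49]
Tree (level-order array): [9, 8, 25, None, None, 19, 46, None, None, 29, 49]
Inorder (L, root, R): [8, 9, 19, 25, 29, 46, 49]
Preorder (root, L, R): [9, 8, 25, 19, 46, 29, 49]
Postorder (L, R, root): [8, 19, 29, 49, 46, 25, 9]


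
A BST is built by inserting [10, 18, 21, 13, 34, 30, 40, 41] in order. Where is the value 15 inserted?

Starting tree (level order): [10, None, 18, 13, 21, None, None, None, 34, 30, 40, None, None, None, 41]
Insertion path: 10 -> 18 -> 13
Result: insert 15 as right child of 13
Final tree (level order): [10, None, 18, 13, 21, None, 15, None, 34, None, None, 30, 40, None, None, None, 41]


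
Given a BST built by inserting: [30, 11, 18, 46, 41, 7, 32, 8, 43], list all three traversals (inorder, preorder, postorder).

Tree insertion order: [30, 11, 18, 46, 41, 7, 32, 8, 43]
Tree (level-order array): [30, 11, 46, 7, 18, 41, None, None, 8, None, None, 32, 43]
Inorder (L, root, R): [7, 8, 11, 18, 30, 32, 41, 43, 46]
Preorder (root, L, R): [30, 11, 7, 8, 18, 46, 41, 32, 43]
Postorder (L, R, root): [8, 7, 18, 11, 32, 43, 41, 46, 30]


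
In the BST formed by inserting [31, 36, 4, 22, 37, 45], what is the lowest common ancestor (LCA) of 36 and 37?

Tree insertion order: [31, 36, 4, 22, 37, 45]
Tree (level-order array): [31, 4, 36, None, 22, None, 37, None, None, None, 45]
In a BST, the LCA of p=36, q=37 is the first node v on the
root-to-leaf path with p <= v <= q (go left if both < v, right if both > v).
Walk from root:
  at 31: both 36 and 37 > 31, go right
  at 36: 36 <= 36 <= 37, this is the LCA
LCA = 36


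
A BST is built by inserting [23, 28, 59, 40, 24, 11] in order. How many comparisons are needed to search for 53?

Search path for 53: 23 -> 28 -> 59 -> 40
Found: False
Comparisons: 4


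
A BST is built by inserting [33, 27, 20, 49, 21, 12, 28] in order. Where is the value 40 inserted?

Starting tree (level order): [33, 27, 49, 20, 28, None, None, 12, 21]
Insertion path: 33 -> 49
Result: insert 40 as left child of 49
Final tree (level order): [33, 27, 49, 20, 28, 40, None, 12, 21]


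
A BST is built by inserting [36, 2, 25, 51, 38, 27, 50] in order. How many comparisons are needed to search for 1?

Search path for 1: 36 -> 2
Found: False
Comparisons: 2


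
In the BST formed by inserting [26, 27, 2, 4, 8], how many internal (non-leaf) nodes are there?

Tree built from: [26, 27, 2, 4, 8]
Tree (level-order array): [26, 2, 27, None, 4, None, None, None, 8]
Rule: An internal node has at least one child.
Per-node child counts:
  node 26: 2 child(ren)
  node 2: 1 child(ren)
  node 4: 1 child(ren)
  node 8: 0 child(ren)
  node 27: 0 child(ren)
Matching nodes: [26, 2, 4]
Count of internal (non-leaf) nodes: 3


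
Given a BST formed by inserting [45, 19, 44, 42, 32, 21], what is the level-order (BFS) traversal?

Tree insertion order: [45, 19, 44, 42, 32, 21]
Tree (level-order array): [45, 19, None, None, 44, 42, None, 32, None, 21]
BFS from the root, enqueuing left then right child of each popped node:
  queue [45] -> pop 45, enqueue [19], visited so far: [45]
  queue [19] -> pop 19, enqueue [44], visited so far: [45, 19]
  queue [44] -> pop 44, enqueue [42], visited so far: [45, 19, 44]
  queue [42] -> pop 42, enqueue [32], visited so far: [45, 19, 44, 42]
  queue [32] -> pop 32, enqueue [21], visited so far: [45, 19, 44, 42, 32]
  queue [21] -> pop 21, enqueue [none], visited so far: [45, 19, 44, 42, 32, 21]
Result: [45, 19, 44, 42, 32, 21]


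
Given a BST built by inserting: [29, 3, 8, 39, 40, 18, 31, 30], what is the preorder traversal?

Tree insertion order: [29, 3, 8, 39, 40, 18, 31, 30]
Tree (level-order array): [29, 3, 39, None, 8, 31, 40, None, 18, 30]
Preorder traversal: [29, 3, 8, 18, 39, 31, 30, 40]


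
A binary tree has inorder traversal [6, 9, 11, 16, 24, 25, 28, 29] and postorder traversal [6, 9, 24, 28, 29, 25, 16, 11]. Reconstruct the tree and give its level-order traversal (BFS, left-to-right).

Inorder:   [6, 9, 11, 16, 24, 25, 28, 29]
Postorder: [6, 9, 24, 28, 29, 25, 16, 11]
Algorithm: postorder visits root last, so walk postorder right-to-left;
each value is the root of the current inorder slice — split it at that
value, recurse on the right subtree first, then the left.
Recursive splits:
  root=11; inorder splits into left=[6, 9], right=[16, 24, 25, 28, 29]
  root=16; inorder splits into left=[], right=[24, 25, 28, 29]
  root=25; inorder splits into left=[24], right=[28, 29]
  root=29; inorder splits into left=[28], right=[]
  root=28; inorder splits into left=[], right=[]
  root=24; inorder splits into left=[], right=[]
  root=9; inorder splits into left=[6], right=[]
  root=6; inorder splits into left=[], right=[]
Reconstructed level-order: [11, 9, 16, 6, 25, 24, 29, 28]


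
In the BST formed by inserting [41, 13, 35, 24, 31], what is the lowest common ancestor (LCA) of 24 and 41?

Tree insertion order: [41, 13, 35, 24, 31]
Tree (level-order array): [41, 13, None, None, 35, 24, None, None, 31]
In a BST, the LCA of p=24, q=41 is the first node v on the
root-to-leaf path with p <= v <= q (go left if both < v, right if both > v).
Walk from root:
  at 41: 24 <= 41 <= 41, this is the LCA
LCA = 41


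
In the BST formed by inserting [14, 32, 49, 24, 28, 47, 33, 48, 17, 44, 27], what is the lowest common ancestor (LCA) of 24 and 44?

Tree insertion order: [14, 32, 49, 24, 28, 47, 33, 48, 17, 44, 27]
Tree (level-order array): [14, None, 32, 24, 49, 17, 28, 47, None, None, None, 27, None, 33, 48, None, None, None, 44]
In a BST, the LCA of p=24, q=44 is the first node v on the
root-to-leaf path with p <= v <= q (go left if both < v, right if both > v).
Walk from root:
  at 14: both 24 and 44 > 14, go right
  at 32: 24 <= 32 <= 44, this is the LCA
LCA = 32


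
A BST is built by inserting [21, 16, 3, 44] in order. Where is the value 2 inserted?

Starting tree (level order): [21, 16, 44, 3]
Insertion path: 21 -> 16 -> 3
Result: insert 2 as left child of 3
Final tree (level order): [21, 16, 44, 3, None, None, None, 2]


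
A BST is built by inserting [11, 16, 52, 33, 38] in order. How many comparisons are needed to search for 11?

Search path for 11: 11
Found: True
Comparisons: 1


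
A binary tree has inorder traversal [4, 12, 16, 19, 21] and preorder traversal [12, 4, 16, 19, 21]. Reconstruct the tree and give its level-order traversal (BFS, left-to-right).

Inorder:  [4, 12, 16, 19, 21]
Preorder: [12, 4, 16, 19, 21]
Algorithm: preorder visits root first, so consume preorder in order;
for each root, split the current inorder slice at that value into
left-subtree inorder and right-subtree inorder, then recurse.
Recursive splits:
  root=12; inorder splits into left=[4], right=[16, 19, 21]
  root=4; inorder splits into left=[], right=[]
  root=16; inorder splits into left=[], right=[19, 21]
  root=19; inorder splits into left=[], right=[21]
  root=21; inorder splits into left=[], right=[]
Reconstructed level-order: [12, 4, 16, 19, 21]


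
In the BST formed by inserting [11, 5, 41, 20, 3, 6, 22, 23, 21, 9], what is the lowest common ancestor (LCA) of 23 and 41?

Tree insertion order: [11, 5, 41, 20, 3, 6, 22, 23, 21, 9]
Tree (level-order array): [11, 5, 41, 3, 6, 20, None, None, None, None, 9, None, 22, None, None, 21, 23]
In a BST, the LCA of p=23, q=41 is the first node v on the
root-to-leaf path with p <= v <= q (go left if both < v, right if both > v).
Walk from root:
  at 11: both 23 and 41 > 11, go right
  at 41: 23 <= 41 <= 41, this is the LCA
LCA = 41


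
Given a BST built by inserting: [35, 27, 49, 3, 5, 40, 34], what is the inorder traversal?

Tree insertion order: [35, 27, 49, 3, 5, 40, 34]
Tree (level-order array): [35, 27, 49, 3, 34, 40, None, None, 5]
Inorder traversal: [3, 5, 27, 34, 35, 40, 49]


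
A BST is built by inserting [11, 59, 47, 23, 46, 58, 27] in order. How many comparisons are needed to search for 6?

Search path for 6: 11
Found: False
Comparisons: 1


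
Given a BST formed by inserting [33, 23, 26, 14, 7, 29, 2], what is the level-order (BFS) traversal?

Tree insertion order: [33, 23, 26, 14, 7, 29, 2]
Tree (level-order array): [33, 23, None, 14, 26, 7, None, None, 29, 2]
BFS from the root, enqueuing left then right child of each popped node:
  queue [33] -> pop 33, enqueue [23], visited so far: [33]
  queue [23] -> pop 23, enqueue [14, 26], visited so far: [33, 23]
  queue [14, 26] -> pop 14, enqueue [7], visited so far: [33, 23, 14]
  queue [26, 7] -> pop 26, enqueue [29], visited so far: [33, 23, 14, 26]
  queue [7, 29] -> pop 7, enqueue [2], visited so far: [33, 23, 14, 26, 7]
  queue [29, 2] -> pop 29, enqueue [none], visited so far: [33, 23, 14, 26, 7, 29]
  queue [2] -> pop 2, enqueue [none], visited so far: [33, 23, 14, 26, 7, 29, 2]
Result: [33, 23, 14, 26, 7, 29, 2]


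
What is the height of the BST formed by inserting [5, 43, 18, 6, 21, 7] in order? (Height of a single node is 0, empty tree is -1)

Insertion order: [5, 43, 18, 6, 21, 7]
Tree (level-order array): [5, None, 43, 18, None, 6, 21, None, 7]
Compute height bottom-up (empty subtree = -1):
  height(7) = 1 + max(-1, -1) = 0
  height(6) = 1 + max(-1, 0) = 1
  height(21) = 1 + max(-1, -1) = 0
  height(18) = 1 + max(1, 0) = 2
  height(43) = 1 + max(2, -1) = 3
  height(5) = 1 + max(-1, 3) = 4
Height = 4


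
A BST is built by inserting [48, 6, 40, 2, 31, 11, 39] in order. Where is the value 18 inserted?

Starting tree (level order): [48, 6, None, 2, 40, None, None, 31, None, 11, 39]
Insertion path: 48 -> 6 -> 40 -> 31 -> 11
Result: insert 18 as right child of 11
Final tree (level order): [48, 6, None, 2, 40, None, None, 31, None, 11, 39, None, 18]


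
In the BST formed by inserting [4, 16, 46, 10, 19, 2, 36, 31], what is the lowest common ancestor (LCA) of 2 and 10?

Tree insertion order: [4, 16, 46, 10, 19, 2, 36, 31]
Tree (level-order array): [4, 2, 16, None, None, 10, 46, None, None, 19, None, None, 36, 31]
In a BST, the LCA of p=2, q=10 is the first node v on the
root-to-leaf path with p <= v <= q (go left if both < v, right if both > v).
Walk from root:
  at 4: 2 <= 4 <= 10, this is the LCA
LCA = 4


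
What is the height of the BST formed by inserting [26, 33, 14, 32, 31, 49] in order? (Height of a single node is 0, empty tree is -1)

Insertion order: [26, 33, 14, 32, 31, 49]
Tree (level-order array): [26, 14, 33, None, None, 32, 49, 31]
Compute height bottom-up (empty subtree = -1):
  height(14) = 1 + max(-1, -1) = 0
  height(31) = 1 + max(-1, -1) = 0
  height(32) = 1 + max(0, -1) = 1
  height(49) = 1 + max(-1, -1) = 0
  height(33) = 1 + max(1, 0) = 2
  height(26) = 1 + max(0, 2) = 3
Height = 3


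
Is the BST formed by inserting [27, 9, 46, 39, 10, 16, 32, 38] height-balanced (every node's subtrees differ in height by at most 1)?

Tree (level-order array): [27, 9, 46, None, 10, 39, None, None, 16, 32, None, None, None, None, 38]
Definition: a tree is height-balanced if, at every node, |h(left) - h(right)| <= 1 (empty subtree has height -1).
Bottom-up per-node check:
  node 16: h_left=-1, h_right=-1, diff=0 [OK], height=0
  node 10: h_left=-1, h_right=0, diff=1 [OK], height=1
  node 9: h_left=-1, h_right=1, diff=2 [FAIL (|-1-1|=2 > 1)], height=2
  node 38: h_left=-1, h_right=-1, diff=0 [OK], height=0
  node 32: h_left=-1, h_right=0, diff=1 [OK], height=1
  node 39: h_left=1, h_right=-1, diff=2 [FAIL (|1--1|=2 > 1)], height=2
  node 46: h_left=2, h_right=-1, diff=3 [FAIL (|2--1|=3 > 1)], height=3
  node 27: h_left=2, h_right=3, diff=1 [OK], height=4
Node 9 violates the condition: |-1 - 1| = 2 > 1.
Result: Not balanced


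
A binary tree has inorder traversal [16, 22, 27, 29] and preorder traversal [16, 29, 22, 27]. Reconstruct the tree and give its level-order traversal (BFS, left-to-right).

Inorder:  [16, 22, 27, 29]
Preorder: [16, 29, 22, 27]
Algorithm: preorder visits root first, so consume preorder in order;
for each root, split the current inorder slice at that value into
left-subtree inorder and right-subtree inorder, then recurse.
Recursive splits:
  root=16; inorder splits into left=[], right=[22, 27, 29]
  root=29; inorder splits into left=[22, 27], right=[]
  root=22; inorder splits into left=[], right=[27]
  root=27; inorder splits into left=[], right=[]
Reconstructed level-order: [16, 29, 22, 27]


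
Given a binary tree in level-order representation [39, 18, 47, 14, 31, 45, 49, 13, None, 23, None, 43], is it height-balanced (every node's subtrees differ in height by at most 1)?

Tree (level-order array): [39, 18, 47, 14, 31, 45, 49, 13, None, 23, None, 43]
Definition: a tree is height-balanced if, at every node, |h(left) - h(right)| <= 1 (empty subtree has height -1).
Bottom-up per-node check:
  node 13: h_left=-1, h_right=-1, diff=0 [OK], height=0
  node 14: h_left=0, h_right=-1, diff=1 [OK], height=1
  node 23: h_left=-1, h_right=-1, diff=0 [OK], height=0
  node 31: h_left=0, h_right=-1, diff=1 [OK], height=1
  node 18: h_left=1, h_right=1, diff=0 [OK], height=2
  node 43: h_left=-1, h_right=-1, diff=0 [OK], height=0
  node 45: h_left=0, h_right=-1, diff=1 [OK], height=1
  node 49: h_left=-1, h_right=-1, diff=0 [OK], height=0
  node 47: h_left=1, h_right=0, diff=1 [OK], height=2
  node 39: h_left=2, h_right=2, diff=0 [OK], height=3
All nodes satisfy the balance condition.
Result: Balanced


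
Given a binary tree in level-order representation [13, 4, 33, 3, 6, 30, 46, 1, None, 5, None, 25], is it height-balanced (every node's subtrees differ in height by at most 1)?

Tree (level-order array): [13, 4, 33, 3, 6, 30, 46, 1, None, 5, None, 25]
Definition: a tree is height-balanced if, at every node, |h(left) - h(right)| <= 1 (empty subtree has height -1).
Bottom-up per-node check:
  node 1: h_left=-1, h_right=-1, diff=0 [OK], height=0
  node 3: h_left=0, h_right=-1, diff=1 [OK], height=1
  node 5: h_left=-1, h_right=-1, diff=0 [OK], height=0
  node 6: h_left=0, h_right=-1, diff=1 [OK], height=1
  node 4: h_left=1, h_right=1, diff=0 [OK], height=2
  node 25: h_left=-1, h_right=-1, diff=0 [OK], height=0
  node 30: h_left=0, h_right=-1, diff=1 [OK], height=1
  node 46: h_left=-1, h_right=-1, diff=0 [OK], height=0
  node 33: h_left=1, h_right=0, diff=1 [OK], height=2
  node 13: h_left=2, h_right=2, diff=0 [OK], height=3
All nodes satisfy the balance condition.
Result: Balanced


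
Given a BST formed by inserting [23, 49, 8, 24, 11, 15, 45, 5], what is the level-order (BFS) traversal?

Tree insertion order: [23, 49, 8, 24, 11, 15, 45, 5]
Tree (level-order array): [23, 8, 49, 5, 11, 24, None, None, None, None, 15, None, 45]
BFS from the root, enqueuing left then right child of each popped node:
  queue [23] -> pop 23, enqueue [8, 49], visited so far: [23]
  queue [8, 49] -> pop 8, enqueue [5, 11], visited so far: [23, 8]
  queue [49, 5, 11] -> pop 49, enqueue [24], visited so far: [23, 8, 49]
  queue [5, 11, 24] -> pop 5, enqueue [none], visited so far: [23, 8, 49, 5]
  queue [11, 24] -> pop 11, enqueue [15], visited so far: [23, 8, 49, 5, 11]
  queue [24, 15] -> pop 24, enqueue [45], visited so far: [23, 8, 49, 5, 11, 24]
  queue [15, 45] -> pop 15, enqueue [none], visited so far: [23, 8, 49, 5, 11, 24, 15]
  queue [45] -> pop 45, enqueue [none], visited so far: [23, 8, 49, 5, 11, 24, 15, 45]
Result: [23, 8, 49, 5, 11, 24, 15, 45]


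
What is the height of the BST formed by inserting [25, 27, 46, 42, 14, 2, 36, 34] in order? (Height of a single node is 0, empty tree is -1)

Insertion order: [25, 27, 46, 42, 14, 2, 36, 34]
Tree (level-order array): [25, 14, 27, 2, None, None, 46, None, None, 42, None, 36, None, 34]
Compute height bottom-up (empty subtree = -1):
  height(2) = 1 + max(-1, -1) = 0
  height(14) = 1 + max(0, -1) = 1
  height(34) = 1 + max(-1, -1) = 0
  height(36) = 1 + max(0, -1) = 1
  height(42) = 1 + max(1, -1) = 2
  height(46) = 1 + max(2, -1) = 3
  height(27) = 1 + max(-1, 3) = 4
  height(25) = 1 + max(1, 4) = 5
Height = 5


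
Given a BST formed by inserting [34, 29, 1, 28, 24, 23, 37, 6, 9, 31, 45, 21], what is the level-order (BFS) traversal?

Tree insertion order: [34, 29, 1, 28, 24, 23, 37, 6, 9, 31, 45, 21]
Tree (level-order array): [34, 29, 37, 1, 31, None, 45, None, 28, None, None, None, None, 24, None, 23, None, 6, None, None, 9, None, 21]
BFS from the root, enqueuing left then right child of each popped node:
  queue [34] -> pop 34, enqueue [29, 37], visited so far: [34]
  queue [29, 37] -> pop 29, enqueue [1, 31], visited so far: [34, 29]
  queue [37, 1, 31] -> pop 37, enqueue [45], visited so far: [34, 29, 37]
  queue [1, 31, 45] -> pop 1, enqueue [28], visited so far: [34, 29, 37, 1]
  queue [31, 45, 28] -> pop 31, enqueue [none], visited so far: [34, 29, 37, 1, 31]
  queue [45, 28] -> pop 45, enqueue [none], visited so far: [34, 29, 37, 1, 31, 45]
  queue [28] -> pop 28, enqueue [24], visited so far: [34, 29, 37, 1, 31, 45, 28]
  queue [24] -> pop 24, enqueue [23], visited so far: [34, 29, 37, 1, 31, 45, 28, 24]
  queue [23] -> pop 23, enqueue [6], visited so far: [34, 29, 37, 1, 31, 45, 28, 24, 23]
  queue [6] -> pop 6, enqueue [9], visited so far: [34, 29, 37, 1, 31, 45, 28, 24, 23, 6]
  queue [9] -> pop 9, enqueue [21], visited so far: [34, 29, 37, 1, 31, 45, 28, 24, 23, 6, 9]
  queue [21] -> pop 21, enqueue [none], visited so far: [34, 29, 37, 1, 31, 45, 28, 24, 23, 6, 9, 21]
Result: [34, 29, 37, 1, 31, 45, 28, 24, 23, 6, 9, 21]


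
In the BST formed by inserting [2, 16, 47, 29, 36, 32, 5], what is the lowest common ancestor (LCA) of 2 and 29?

Tree insertion order: [2, 16, 47, 29, 36, 32, 5]
Tree (level-order array): [2, None, 16, 5, 47, None, None, 29, None, None, 36, 32]
In a BST, the LCA of p=2, q=29 is the first node v on the
root-to-leaf path with p <= v <= q (go left if both < v, right if both > v).
Walk from root:
  at 2: 2 <= 2 <= 29, this is the LCA
LCA = 2


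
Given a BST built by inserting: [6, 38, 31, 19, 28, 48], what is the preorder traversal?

Tree insertion order: [6, 38, 31, 19, 28, 48]
Tree (level-order array): [6, None, 38, 31, 48, 19, None, None, None, None, 28]
Preorder traversal: [6, 38, 31, 19, 28, 48]


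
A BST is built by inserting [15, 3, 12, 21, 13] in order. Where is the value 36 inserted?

Starting tree (level order): [15, 3, 21, None, 12, None, None, None, 13]
Insertion path: 15 -> 21
Result: insert 36 as right child of 21
Final tree (level order): [15, 3, 21, None, 12, None, 36, None, 13]


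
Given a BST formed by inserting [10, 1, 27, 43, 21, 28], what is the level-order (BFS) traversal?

Tree insertion order: [10, 1, 27, 43, 21, 28]
Tree (level-order array): [10, 1, 27, None, None, 21, 43, None, None, 28]
BFS from the root, enqueuing left then right child of each popped node:
  queue [10] -> pop 10, enqueue [1, 27], visited so far: [10]
  queue [1, 27] -> pop 1, enqueue [none], visited so far: [10, 1]
  queue [27] -> pop 27, enqueue [21, 43], visited so far: [10, 1, 27]
  queue [21, 43] -> pop 21, enqueue [none], visited so far: [10, 1, 27, 21]
  queue [43] -> pop 43, enqueue [28], visited so far: [10, 1, 27, 21, 43]
  queue [28] -> pop 28, enqueue [none], visited so far: [10, 1, 27, 21, 43, 28]
Result: [10, 1, 27, 21, 43, 28]


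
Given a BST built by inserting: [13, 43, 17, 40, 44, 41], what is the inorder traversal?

Tree insertion order: [13, 43, 17, 40, 44, 41]
Tree (level-order array): [13, None, 43, 17, 44, None, 40, None, None, None, 41]
Inorder traversal: [13, 17, 40, 41, 43, 44]


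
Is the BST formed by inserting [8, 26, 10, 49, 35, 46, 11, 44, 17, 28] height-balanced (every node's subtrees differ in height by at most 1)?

Tree (level-order array): [8, None, 26, 10, 49, None, 11, 35, None, None, 17, 28, 46, None, None, None, None, 44]
Definition: a tree is height-balanced if, at every node, |h(left) - h(right)| <= 1 (empty subtree has height -1).
Bottom-up per-node check:
  node 17: h_left=-1, h_right=-1, diff=0 [OK], height=0
  node 11: h_left=-1, h_right=0, diff=1 [OK], height=1
  node 10: h_left=-1, h_right=1, diff=2 [FAIL (|-1-1|=2 > 1)], height=2
  node 28: h_left=-1, h_right=-1, diff=0 [OK], height=0
  node 44: h_left=-1, h_right=-1, diff=0 [OK], height=0
  node 46: h_left=0, h_right=-1, diff=1 [OK], height=1
  node 35: h_left=0, h_right=1, diff=1 [OK], height=2
  node 49: h_left=2, h_right=-1, diff=3 [FAIL (|2--1|=3 > 1)], height=3
  node 26: h_left=2, h_right=3, diff=1 [OK], height=4
  node 8: h_left=-1, h_right=4, diff=5 [FAIL (|-1-4|=5 > 1)], height=5
Node 10 violates the condition: |-1 - 1| = 2 > 1.
Result: Not balanced


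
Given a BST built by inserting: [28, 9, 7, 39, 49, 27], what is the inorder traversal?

Tree insertion order: [28, 9, 7, 39, 49, 27]
Tree (level-order array): [28, 9, 39, 7, 27, None, 49]
Inorder traversal: [7, 9, 27, 28, 39, 49]


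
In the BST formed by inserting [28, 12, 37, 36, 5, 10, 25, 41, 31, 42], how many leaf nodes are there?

Tree built from: [28, 12, 37, 36, 5, 10, 25, 41, 31, 42]
Tree (level-order array): [28, 12, 37, 5, 25, 36, 41, None, 10, None, None, 31, None, None, 42]
Rule: A leaf has 0 children.
Per-node child counts:
  node 28: 2 child(ren)
  node 12: 2 child(ren)
  node 5: 1 child(ren)
  node 10: 0 child(ren)
  node 25: 0 child(ren)
  node 37: 2 child(ren)
  node 36: 1 child(ren)
  node 31: 0 child(ren)
  node 41: 1 child(ren)
  node 42: 0 child(ren)
Matching nodes: [10, 25, 31, 42]
Count of leaf nodes: 4


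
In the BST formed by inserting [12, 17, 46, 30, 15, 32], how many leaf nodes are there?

Tree built from: [12, 17, 46, 30, 15, 32]
Tree (level-order array): [12, None, 17, 15, 46, None, None, 30, None, None, 32]
Rule: A leaf has 0 children.
Per-node child counts:
  node 12: 1 child(ren)
  node 17: 2 child(ren)
  node 15: 0 child(ren)
  node 46: 1 child(ren)
  node 30: 1 child(ren)
  node 32: 0 child(ren)
Matching nodes: [15, 32]
Count of leaf nodes: 2


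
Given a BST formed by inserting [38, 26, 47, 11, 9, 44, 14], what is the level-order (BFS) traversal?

Tree insertion order: [38, 26, 47, 11, 9, 44, 14]
Tree (level-order array): [38, 26, 47, 11, None, 44, None, 9, 14]
BFS from the root, enqueuing left then right child of each popped node:
  queue [38] -> pop 38, enqueue [26, 47], visited so far: [38]
  queue [26, 47] -> pop 26, enqueue [11], visited so far: [38, 26]
  queue [47, 11] -> pop 47, enqueue [44], visited so far: [38, 26, 47]
  queue [11, 44] -> pop 11, enqueue [9, 14], visited so far: [38, 26, 47, 11]
  queue [44, 9, 14] -> pop 44, enqueue [none], visited so far: [38, 26, 47, 11, 44]
  queue [9, 14] -> pop 9, enqueue [none], visited so far: [38, 26, 47, 11, 44, 9]
  queue [14] -> pop 14, enqueue [none], visited so far: [38, 26, 47, 11, 44, 9, 14]
Result: [38, 26, 47, 11, 44, 9, 14]


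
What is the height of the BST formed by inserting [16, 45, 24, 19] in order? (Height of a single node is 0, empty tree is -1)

Insertion order: [16, 45, 24, 19]
Tree (level-order array): [16, None, 45, 24, None, 19]
Compute height bottom-up (empty subtree = -1):
  height(19) = 1 + max(-1, -1) = 0
  height(24) = 1 + max(0, -1) = 1
  height(45) = 1 + max(1, -1) = 2
  height(16) = 1 + max(-1, 2) = 3
Height = 3


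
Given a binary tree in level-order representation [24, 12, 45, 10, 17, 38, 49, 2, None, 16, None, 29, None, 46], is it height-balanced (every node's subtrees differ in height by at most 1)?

Tree (level-order array): [24, 12, 45, 10, 17, 38, 49, 2, None, 16, None, 29, None, 46]
Definition: a tree is height-balanced if, at every node, |h(left) - h(right)| <= 1 (empty subtree has height -1).
Bottom-up per-node check:
  node 2: h_left=-1, h_right=-1, diff=0 [OK], height=0
  node 10: h_left=0, h_right=-1, diff=1 [OK], height=1
  node 16: h_left=-1, h_right=-1, diff=0 [OK], height=0
  node 17: h_left=0, h_right=-1, diff=1 [OK], height=1
  node 12: h_left=1, h_right=1, diff=0 [OK], height=2
  node 29: h_left=-1, h_right=-1, diff=0 [OK], height=0
  node 38: h_left=0, h_right=-1, diff=1 [OK], height=1
  node 46: h_left=-1, h_right=-1, diff=0 [OK], height=0
  node 49: h_left=0, h_right=-1, diff=1 [OK], height=1
  node 45: h_left=1, h_right=1, diff=0 [OK], height=2
  node 24: h_left=2, h_right=2, diff=0 [OK], height=3
All nodes satisfy the balance condition.
Result: Balanced


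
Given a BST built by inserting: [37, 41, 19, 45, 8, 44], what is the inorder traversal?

Tree insertion order: [37, 41, 19, 45, 8, 44]
Tree (level-order array): [37, 19, 41, 8, None, None, 45, None, None, 44]
Inorder traversal: [8, 19, 37, 41, 44, 45]
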